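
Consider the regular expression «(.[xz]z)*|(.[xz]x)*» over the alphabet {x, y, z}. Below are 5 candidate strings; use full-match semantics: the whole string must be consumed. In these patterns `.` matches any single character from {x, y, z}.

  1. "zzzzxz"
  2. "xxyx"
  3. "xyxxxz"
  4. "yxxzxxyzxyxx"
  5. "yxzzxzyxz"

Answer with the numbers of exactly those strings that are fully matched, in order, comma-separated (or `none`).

1. "zzzzxz" → match
2. "xxyx" → no match
3. "xyxxxz" → no match
4. "yxxzxxyzxyxx" → match
5. "yxzzxzyxz" → match

1, 4, 5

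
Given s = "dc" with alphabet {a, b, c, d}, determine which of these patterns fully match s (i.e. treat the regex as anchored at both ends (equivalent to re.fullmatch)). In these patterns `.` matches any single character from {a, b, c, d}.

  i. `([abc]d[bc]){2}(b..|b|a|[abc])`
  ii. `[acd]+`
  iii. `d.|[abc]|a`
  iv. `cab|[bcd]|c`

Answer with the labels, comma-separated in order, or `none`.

ii, iii

i → no match
ii → match
iii → match
iv → no match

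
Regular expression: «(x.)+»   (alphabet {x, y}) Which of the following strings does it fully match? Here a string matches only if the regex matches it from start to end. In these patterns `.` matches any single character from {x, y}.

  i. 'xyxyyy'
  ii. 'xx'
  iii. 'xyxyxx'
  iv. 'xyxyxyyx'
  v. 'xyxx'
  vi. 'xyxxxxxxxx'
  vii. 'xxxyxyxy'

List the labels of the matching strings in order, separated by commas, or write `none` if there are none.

i → no match
ii → match
iii → match
iv → no match
v → match
vi → match
vii → match

ii, iii, v, vi, vii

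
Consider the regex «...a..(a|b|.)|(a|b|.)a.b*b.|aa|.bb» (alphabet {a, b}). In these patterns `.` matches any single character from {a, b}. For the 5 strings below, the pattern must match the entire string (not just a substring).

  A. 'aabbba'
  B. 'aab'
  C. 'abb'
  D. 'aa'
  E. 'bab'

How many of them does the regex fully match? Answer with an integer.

3

A → match
B → no match
C → match
D → match
E → no match
Total matched: 3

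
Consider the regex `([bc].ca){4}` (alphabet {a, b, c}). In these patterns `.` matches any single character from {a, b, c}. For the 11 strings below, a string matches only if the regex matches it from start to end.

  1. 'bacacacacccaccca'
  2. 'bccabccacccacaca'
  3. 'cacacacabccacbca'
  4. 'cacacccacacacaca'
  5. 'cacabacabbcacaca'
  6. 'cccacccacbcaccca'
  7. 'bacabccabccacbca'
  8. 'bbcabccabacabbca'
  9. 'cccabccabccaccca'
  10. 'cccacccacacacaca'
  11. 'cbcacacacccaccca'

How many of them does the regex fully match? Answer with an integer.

11

1 → match
2 → match
3 → match
4 → match
5 → match
6 → match
7 → match
8 → match
9 → match
10 → match
11 → match
Total matched: 11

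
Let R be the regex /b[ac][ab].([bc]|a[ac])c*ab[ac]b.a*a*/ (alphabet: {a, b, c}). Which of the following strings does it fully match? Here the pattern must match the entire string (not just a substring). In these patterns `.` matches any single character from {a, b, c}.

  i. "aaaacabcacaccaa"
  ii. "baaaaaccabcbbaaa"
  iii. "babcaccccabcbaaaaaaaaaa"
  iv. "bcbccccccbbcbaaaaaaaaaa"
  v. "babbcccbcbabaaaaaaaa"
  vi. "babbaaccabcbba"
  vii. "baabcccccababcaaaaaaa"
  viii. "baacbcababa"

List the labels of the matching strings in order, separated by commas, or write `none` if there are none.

ii, iii, vi, vii, viii

i → no match — must start with "b"
ii → match
iii → match
iv → no match
v → no match
vi → match
vii → match
viii. "baacbcababa" → match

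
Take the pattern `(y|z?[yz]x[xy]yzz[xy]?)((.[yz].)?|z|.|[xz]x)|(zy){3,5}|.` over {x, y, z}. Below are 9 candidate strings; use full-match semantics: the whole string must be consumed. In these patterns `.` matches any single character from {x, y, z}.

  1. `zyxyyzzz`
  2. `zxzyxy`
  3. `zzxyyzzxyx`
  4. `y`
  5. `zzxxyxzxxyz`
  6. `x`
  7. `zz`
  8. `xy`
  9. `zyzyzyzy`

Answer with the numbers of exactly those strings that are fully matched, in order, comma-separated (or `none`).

1, 3, 4, 6, 9

1. `zyxyyzzz` → match
2. `zxzyxy` → no match
3. `zzxyyzzxyx` → match
4. `y` → match
5. `zzxxyxzxxyz` → no match
6. `x` → match
7. `zz` → no match
8. `xy` → no match
9. `zyzyzyzy` → match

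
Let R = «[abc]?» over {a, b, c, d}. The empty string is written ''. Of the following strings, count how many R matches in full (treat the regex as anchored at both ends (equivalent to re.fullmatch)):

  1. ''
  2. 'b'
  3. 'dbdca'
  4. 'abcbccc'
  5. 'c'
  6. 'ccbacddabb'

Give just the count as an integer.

3

1 → match
2 → match
3 → no match
4 → no match
5 → match
6 → no match
Total matched: 3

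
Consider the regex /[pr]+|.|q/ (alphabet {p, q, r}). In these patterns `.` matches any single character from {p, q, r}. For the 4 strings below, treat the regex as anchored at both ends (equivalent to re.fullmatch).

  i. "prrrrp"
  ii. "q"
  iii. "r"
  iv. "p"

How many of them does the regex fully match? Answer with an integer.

i → match
ii → match
iii → match
iv → match
Total matched: 4

4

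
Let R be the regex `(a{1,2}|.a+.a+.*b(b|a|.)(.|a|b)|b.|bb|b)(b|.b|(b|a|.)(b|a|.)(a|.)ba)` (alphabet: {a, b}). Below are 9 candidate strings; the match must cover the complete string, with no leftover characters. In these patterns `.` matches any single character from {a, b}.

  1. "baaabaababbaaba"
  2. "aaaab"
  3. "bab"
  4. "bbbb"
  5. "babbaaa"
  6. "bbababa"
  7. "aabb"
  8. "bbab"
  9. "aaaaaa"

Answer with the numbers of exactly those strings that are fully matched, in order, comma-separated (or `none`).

1, 3, 4, 6, 7, 8

1 → match
2 → no match
3 → match
4 → match
5 → no match
6 → match
7 → match
8 → match
9 → no match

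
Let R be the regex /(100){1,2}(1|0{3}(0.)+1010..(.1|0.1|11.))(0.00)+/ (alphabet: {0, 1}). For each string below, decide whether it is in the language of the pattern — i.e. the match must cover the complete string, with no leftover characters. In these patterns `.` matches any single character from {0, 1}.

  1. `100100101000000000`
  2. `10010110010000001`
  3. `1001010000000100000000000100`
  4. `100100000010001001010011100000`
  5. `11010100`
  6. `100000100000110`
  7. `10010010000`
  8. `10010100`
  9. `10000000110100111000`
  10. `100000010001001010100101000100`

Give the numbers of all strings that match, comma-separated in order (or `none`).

1 → no match
2 → no match — must end with `00`
3 → match
4 → match
5 → no match — must start with `100`
6 → no match — must end with `00`
7 → match
8 → match
9 → no match
10 → match

3, 4, 7, 8, 10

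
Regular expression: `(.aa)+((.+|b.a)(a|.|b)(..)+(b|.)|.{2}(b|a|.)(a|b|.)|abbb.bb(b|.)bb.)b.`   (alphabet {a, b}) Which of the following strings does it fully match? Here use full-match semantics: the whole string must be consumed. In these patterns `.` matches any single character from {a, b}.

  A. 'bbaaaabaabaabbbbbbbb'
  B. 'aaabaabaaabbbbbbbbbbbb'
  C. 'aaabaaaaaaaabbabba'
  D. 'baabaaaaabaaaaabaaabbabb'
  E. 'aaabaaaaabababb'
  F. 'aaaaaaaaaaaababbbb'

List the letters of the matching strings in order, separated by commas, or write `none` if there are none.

B, C, D, E, F

A → no match
B → match
C → match
D → match
E → match
F → match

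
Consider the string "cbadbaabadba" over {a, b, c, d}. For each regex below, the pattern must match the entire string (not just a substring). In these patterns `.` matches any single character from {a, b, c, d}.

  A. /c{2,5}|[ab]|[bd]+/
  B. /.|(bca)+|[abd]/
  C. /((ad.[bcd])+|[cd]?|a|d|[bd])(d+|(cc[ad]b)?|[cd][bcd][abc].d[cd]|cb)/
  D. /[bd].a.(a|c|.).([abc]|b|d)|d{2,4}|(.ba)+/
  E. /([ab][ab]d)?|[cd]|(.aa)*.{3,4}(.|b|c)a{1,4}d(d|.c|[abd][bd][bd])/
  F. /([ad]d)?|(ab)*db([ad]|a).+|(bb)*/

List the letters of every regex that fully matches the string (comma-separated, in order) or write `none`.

D

A → no match
B → no match
C → no match
D → match
E → no match
F → no match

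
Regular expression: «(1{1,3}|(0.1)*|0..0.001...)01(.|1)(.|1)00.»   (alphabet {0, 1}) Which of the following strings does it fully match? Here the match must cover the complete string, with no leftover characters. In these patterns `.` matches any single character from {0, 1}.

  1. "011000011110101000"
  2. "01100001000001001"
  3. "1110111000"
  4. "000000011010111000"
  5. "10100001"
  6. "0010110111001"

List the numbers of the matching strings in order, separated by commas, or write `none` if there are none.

1, 3, 4, 5, 6

1 → match
2 → no match
3. "1110111000" → match
4 → match
5. "10100001" → match
6 → match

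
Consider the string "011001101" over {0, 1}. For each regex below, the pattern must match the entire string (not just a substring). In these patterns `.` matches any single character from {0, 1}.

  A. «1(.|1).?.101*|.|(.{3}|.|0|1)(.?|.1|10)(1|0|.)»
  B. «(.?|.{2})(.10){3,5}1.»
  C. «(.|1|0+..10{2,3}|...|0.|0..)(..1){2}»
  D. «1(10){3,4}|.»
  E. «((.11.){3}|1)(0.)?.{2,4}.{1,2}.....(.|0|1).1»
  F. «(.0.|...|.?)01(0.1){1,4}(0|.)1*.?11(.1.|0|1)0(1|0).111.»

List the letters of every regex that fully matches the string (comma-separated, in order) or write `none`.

C

A → no match
B → no match
C → match
D → no match
E → no match
F → no match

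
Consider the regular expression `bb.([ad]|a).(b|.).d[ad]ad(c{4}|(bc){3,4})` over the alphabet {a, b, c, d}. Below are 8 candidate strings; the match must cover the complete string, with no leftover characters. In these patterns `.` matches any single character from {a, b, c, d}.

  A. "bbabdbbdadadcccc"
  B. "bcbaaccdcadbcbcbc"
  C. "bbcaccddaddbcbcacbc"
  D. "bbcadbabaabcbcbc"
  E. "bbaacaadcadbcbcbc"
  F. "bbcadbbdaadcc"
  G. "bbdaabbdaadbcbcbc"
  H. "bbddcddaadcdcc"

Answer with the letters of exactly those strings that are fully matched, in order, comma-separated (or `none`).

A → no match
B → no match — must start with "bb"
C → no match
D → no match
E → no match
F → no match
G → match
H → no match

G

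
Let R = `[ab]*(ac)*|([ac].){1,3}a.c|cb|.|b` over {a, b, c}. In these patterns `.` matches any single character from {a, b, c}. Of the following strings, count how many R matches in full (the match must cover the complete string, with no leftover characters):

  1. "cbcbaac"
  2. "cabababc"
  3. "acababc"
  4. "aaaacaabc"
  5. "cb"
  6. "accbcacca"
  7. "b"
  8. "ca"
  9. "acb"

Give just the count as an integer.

5

1 → match
2 → no match
3 → match
4 → match
5 → match
6 → no match
7 → match
8 → no match
9 → no match
Total matched: 5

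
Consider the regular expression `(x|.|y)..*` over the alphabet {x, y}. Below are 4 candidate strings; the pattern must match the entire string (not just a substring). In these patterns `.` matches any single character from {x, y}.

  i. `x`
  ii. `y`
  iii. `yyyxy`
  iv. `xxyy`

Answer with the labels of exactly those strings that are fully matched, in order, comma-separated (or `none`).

iii, iv

i → no match
ii → no match
iii → match
iv → match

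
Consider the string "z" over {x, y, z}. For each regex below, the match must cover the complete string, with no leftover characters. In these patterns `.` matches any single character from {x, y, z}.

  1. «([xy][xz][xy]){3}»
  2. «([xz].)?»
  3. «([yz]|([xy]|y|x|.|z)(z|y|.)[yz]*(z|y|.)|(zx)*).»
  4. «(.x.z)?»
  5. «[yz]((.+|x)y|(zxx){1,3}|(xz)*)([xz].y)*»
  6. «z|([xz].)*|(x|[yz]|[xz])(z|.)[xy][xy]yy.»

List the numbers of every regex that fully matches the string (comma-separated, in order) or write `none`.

3, 5, 6

1 → no match
2 → no match
3 → match
4 → no match
5 → match
6 → match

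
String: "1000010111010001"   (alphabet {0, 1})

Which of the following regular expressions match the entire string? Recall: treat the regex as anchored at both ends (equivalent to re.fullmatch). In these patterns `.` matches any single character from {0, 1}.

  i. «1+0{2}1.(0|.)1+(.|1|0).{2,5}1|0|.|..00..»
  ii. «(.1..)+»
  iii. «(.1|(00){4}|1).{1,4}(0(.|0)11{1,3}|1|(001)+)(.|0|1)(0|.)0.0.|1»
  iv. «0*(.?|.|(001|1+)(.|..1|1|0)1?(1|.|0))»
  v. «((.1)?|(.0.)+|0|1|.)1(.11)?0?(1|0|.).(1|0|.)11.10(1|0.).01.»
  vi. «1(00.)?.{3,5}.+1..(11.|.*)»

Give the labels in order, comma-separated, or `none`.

i → no match
ii → no match
iii → no match
iv → no match
v → no match
vi → match

vi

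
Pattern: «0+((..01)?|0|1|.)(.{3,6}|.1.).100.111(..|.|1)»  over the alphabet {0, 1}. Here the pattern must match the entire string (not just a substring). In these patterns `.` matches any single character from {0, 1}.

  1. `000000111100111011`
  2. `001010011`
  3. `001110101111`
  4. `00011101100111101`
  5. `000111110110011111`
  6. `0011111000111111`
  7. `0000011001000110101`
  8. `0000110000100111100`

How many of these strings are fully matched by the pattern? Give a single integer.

1 → no match
2 → no match
3 → no match
4 → match
5 → match
6 → no match
7 → no match
8 → match
Total matched: 3

3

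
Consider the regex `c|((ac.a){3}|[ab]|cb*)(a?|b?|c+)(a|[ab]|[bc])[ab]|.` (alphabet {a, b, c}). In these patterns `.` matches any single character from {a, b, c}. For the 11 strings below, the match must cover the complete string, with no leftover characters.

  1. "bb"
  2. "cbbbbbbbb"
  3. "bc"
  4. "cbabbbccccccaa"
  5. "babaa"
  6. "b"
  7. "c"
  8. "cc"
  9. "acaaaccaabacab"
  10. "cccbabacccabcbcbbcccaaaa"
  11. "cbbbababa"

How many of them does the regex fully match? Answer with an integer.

3

1 → no match
2 → match
3 → no match
4 → no match
5 → no match
6 → match
7 → match
8 → no match
9 → no match
10 → no match
11 → no match
Total matched: 3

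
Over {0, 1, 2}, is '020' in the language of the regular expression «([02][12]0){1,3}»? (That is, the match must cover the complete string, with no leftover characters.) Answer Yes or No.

Yes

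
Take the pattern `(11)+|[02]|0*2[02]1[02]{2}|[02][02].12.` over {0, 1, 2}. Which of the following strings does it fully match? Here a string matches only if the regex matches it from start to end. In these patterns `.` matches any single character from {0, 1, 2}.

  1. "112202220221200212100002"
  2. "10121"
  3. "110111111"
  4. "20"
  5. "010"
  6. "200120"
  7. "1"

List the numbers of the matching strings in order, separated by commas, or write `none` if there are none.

1 → no match
2. "10121" → no match
3. "110111111" → no match
4. "20" → no match
5. "010" → no match
6. "200120" → match
7. "1" → no match

6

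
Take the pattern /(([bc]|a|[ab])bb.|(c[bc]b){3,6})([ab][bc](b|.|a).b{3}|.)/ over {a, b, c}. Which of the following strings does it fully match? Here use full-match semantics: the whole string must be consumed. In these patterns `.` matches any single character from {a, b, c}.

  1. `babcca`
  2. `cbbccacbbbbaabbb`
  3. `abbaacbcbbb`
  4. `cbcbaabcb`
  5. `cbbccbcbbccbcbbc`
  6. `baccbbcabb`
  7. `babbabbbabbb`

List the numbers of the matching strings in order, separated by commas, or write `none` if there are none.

3, 5

1 → no match
2 → no match
3 → match
4 → no match
5 → match
6 → no match
7 → no match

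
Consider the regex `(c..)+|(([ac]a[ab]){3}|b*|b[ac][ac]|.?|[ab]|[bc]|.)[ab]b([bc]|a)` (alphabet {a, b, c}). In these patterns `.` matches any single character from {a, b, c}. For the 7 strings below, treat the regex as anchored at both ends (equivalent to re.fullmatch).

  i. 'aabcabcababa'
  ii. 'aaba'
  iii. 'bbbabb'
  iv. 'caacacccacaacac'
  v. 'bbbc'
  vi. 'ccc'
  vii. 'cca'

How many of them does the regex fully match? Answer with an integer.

i → match
ii → match
iii → match
iv → match
v → match
vi → match
vii → match
Total matched: 7

7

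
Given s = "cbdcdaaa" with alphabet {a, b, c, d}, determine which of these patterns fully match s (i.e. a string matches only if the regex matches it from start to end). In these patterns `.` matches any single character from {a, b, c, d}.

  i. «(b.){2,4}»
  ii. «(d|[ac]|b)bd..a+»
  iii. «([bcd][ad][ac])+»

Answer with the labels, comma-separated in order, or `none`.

i → no match — must start with "b"
ii → match
iii → no match

ii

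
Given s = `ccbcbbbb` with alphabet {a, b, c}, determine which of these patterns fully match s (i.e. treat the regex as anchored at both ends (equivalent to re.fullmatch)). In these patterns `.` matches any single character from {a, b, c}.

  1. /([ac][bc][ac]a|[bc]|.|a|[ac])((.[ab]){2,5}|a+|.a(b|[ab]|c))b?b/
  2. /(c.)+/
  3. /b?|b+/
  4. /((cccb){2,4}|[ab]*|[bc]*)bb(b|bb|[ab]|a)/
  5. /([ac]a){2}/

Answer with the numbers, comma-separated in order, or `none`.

1, 4

1 → match
2 → no match
3 → no match
4 → match
5 → no match — must end with `a`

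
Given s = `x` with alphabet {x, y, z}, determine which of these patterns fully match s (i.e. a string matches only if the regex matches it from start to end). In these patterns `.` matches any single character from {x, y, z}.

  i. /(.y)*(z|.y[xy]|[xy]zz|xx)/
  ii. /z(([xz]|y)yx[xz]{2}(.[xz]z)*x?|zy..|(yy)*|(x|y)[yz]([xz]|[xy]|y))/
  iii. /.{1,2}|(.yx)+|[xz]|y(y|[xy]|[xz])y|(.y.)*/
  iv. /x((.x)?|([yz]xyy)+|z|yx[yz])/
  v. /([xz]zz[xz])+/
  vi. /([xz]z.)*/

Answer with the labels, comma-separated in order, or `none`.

i → no match
ii → no match — must start with `z`
iii → match
iv → match
v → no match
vi → no match

iii, iv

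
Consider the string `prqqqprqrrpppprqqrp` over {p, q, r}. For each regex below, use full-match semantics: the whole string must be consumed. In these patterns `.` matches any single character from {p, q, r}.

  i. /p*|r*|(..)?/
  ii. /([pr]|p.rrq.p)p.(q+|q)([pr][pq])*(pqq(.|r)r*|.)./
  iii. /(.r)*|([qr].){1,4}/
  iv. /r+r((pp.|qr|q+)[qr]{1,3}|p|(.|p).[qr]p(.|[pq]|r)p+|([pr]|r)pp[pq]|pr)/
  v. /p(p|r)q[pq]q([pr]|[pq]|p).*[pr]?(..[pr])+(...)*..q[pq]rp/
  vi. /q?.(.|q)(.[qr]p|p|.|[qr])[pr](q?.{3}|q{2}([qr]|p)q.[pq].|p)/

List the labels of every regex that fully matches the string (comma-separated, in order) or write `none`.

v

i → no match
ii → no match
iii → no match
iv → no match — must start with `r`
v → match
vi → no match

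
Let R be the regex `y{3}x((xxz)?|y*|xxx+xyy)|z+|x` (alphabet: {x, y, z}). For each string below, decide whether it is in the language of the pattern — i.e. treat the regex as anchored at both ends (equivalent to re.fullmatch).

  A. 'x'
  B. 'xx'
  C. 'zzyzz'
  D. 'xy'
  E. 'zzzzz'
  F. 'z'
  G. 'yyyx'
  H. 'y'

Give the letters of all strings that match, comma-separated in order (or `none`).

A, E, F, G

A → match
B → no match
C → no match
D → no match
E → match
F → match
G → match
H → no match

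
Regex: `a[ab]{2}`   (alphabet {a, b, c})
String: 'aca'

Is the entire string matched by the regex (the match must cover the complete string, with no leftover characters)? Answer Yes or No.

No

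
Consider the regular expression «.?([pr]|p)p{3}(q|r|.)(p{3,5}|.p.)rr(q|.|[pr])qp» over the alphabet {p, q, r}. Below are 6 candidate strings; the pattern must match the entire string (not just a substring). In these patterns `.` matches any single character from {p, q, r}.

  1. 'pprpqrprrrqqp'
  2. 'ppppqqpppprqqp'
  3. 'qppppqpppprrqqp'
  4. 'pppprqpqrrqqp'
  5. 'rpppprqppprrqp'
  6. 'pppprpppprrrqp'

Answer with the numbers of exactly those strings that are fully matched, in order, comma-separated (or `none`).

1 → no match
2 → no match
3 → match
4 → match
5 → no match
6 → match

3, 4, 6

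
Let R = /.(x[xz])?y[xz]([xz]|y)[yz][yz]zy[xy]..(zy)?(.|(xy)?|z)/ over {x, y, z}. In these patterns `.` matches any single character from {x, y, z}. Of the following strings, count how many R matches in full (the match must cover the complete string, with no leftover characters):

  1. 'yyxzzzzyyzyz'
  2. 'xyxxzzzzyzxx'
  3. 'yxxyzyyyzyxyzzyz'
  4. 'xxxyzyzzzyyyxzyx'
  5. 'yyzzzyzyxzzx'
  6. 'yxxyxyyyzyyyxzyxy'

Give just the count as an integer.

5

1 → match
2 → no match
3 → match
4 → match
5 → match
6 → match
Total matched: 5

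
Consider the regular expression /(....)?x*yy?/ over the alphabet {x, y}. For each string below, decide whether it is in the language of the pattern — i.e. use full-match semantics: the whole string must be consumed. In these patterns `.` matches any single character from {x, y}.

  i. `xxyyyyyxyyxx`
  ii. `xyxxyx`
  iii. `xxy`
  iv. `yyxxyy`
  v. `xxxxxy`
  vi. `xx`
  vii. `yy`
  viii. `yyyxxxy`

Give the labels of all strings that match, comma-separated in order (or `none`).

iii, iv, v, vii, viii

i → no match
ii → no match
iii → match
iv → match
v → match
vi → no match
vii → match
viii → match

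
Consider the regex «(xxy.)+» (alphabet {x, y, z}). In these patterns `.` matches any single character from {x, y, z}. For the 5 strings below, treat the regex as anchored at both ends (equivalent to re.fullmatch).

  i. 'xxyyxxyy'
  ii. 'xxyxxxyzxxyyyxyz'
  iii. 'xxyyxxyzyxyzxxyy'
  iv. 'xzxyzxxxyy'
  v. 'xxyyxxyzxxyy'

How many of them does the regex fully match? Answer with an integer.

2

i → match
ii → no match
iii → no match
iv → no match — must start with 'xxy'
v → match
Total matched: 2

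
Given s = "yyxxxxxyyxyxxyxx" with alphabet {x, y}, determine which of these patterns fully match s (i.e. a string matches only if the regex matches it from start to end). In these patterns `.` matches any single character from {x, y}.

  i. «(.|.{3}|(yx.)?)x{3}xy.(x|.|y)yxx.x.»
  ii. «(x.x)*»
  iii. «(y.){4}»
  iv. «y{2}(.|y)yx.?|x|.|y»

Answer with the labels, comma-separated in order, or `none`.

i → match
ii → no match
iii → no match
iv → no match

i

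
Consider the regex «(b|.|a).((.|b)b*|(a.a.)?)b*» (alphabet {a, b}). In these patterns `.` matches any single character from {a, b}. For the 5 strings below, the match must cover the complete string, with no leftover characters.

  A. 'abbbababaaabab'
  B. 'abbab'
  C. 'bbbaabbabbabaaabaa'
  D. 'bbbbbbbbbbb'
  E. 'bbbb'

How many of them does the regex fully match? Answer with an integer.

2

A → no match
B → no match
C → no match
D → match
E → match
Total matched: 2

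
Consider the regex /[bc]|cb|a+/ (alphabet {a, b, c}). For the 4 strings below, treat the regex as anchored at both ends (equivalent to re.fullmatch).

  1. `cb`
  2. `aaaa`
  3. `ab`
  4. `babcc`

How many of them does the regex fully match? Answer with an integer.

2

1 → match
2 → match
3 → no match
4 → no match
Total matched: 2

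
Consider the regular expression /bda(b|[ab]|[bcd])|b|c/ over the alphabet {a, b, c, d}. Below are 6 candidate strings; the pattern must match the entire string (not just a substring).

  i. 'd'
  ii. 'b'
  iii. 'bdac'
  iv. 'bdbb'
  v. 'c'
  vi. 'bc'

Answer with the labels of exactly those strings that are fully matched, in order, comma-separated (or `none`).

i. 'd' → no match
ii. 'b' → match
iii. 'bdac' → match
iv. 'bdbb' → no match
v. 'c' → match
vi. 'bc' → no match

ii, iii, v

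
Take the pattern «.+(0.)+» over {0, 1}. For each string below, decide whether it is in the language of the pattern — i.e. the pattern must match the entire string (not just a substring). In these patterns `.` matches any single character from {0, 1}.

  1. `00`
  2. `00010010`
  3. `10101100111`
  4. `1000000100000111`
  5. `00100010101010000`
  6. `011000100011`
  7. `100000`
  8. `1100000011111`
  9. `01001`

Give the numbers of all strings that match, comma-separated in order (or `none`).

1 → no match
2 → no match
3 → no match
4 → no match
5 → match
6 → no match
7 → match
8 → no match
9 → match

5, 7, 9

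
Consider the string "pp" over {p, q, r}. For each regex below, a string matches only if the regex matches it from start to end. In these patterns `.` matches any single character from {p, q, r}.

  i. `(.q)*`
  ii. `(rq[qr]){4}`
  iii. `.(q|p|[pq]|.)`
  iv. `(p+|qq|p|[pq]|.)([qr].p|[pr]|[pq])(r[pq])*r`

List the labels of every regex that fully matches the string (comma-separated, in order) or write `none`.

iii

i → no match
ii → no match — must start with "rq"
iii → match
iv → no match — must end with "r"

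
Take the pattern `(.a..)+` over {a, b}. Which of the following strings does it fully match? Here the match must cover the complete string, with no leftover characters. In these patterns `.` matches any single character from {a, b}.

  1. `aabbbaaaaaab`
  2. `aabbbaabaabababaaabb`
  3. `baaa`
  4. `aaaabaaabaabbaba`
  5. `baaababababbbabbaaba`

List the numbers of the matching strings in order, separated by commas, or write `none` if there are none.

1. `aabbbaaaaaab` → match
2 → match
3. `baaa` → match
4 → match
5 → match

1, 2, 3, 4, 5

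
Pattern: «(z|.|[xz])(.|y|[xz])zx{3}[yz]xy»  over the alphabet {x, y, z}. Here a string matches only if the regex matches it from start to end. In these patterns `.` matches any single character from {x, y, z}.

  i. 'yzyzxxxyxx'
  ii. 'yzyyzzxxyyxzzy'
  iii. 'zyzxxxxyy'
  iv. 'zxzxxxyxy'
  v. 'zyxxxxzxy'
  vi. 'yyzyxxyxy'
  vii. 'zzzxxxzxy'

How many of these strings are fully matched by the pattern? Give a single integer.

i → no match — must end with 'xy'
ii → no match — must end with 'xy'
iii → no match — must end with 'xy'
iv → match
v → no match
vi → no match
vii → match
Total matched: 2

2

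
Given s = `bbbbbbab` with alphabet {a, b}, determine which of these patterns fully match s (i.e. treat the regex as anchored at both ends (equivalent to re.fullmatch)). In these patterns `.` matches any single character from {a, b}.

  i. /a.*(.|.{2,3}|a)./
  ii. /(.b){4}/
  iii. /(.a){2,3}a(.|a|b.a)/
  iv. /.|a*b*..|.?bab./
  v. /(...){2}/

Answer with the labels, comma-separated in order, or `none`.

ii, iv

i → no match — must start with `a`
ii → match
iii → no match
iv → match
v → no match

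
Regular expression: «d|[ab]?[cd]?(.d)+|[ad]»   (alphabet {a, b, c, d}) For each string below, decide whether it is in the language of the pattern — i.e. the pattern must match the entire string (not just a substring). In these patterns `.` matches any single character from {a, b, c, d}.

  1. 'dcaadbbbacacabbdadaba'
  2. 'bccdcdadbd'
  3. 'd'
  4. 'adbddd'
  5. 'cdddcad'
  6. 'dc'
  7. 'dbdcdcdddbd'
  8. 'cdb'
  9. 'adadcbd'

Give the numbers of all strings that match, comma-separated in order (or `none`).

2, 3, 4, 7

1 → no match
2. 'bccdcdadbd' → match
3. 'd' → match
4. 'adbddd' → match
5. 'cdddcad' → no match
6. 'dc' → no match
7. 'dbdcdcdddbd' → match
8. 'cdb' → no match
9. 'adadcbd' → no match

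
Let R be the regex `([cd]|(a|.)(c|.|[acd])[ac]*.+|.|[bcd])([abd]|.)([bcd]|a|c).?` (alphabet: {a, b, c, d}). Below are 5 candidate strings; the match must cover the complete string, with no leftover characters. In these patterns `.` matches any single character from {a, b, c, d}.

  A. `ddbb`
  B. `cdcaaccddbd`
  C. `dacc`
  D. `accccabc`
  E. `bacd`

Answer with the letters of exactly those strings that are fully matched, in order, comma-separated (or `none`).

A, B, C, D, E

A. `ddbb` → match
B. `cdcaaccddbd` → match
C. `dacc` → match
D. `accccabc` → match
E. `bacd` → match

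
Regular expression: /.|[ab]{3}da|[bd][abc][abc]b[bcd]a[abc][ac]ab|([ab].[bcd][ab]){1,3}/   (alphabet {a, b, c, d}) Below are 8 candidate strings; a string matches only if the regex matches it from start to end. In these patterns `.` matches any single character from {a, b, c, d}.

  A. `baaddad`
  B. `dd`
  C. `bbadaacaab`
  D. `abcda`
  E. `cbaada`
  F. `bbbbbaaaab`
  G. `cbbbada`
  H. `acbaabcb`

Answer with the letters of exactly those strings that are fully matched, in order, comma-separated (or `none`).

A. `baaddad` → no match
B. `dd` → no match
C. `bbadaacaab` → no match
D. `abcda` → no match
E. `cbaada` → no match
F. `bbbbbaaaab` → match
G. `cbbbada` → no match
H. `acbaabcb` → match

F, H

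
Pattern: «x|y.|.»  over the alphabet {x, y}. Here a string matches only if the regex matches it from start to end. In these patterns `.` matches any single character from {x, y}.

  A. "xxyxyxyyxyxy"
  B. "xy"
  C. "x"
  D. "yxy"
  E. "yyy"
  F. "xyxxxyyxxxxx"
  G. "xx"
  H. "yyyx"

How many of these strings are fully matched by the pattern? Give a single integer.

1

A. "xxyxyxyyxyxy" → no match
B. "xy" → no match
C. "x" → match
D. "yxy" → no match
E. "yyy" → no match
F. "xyxxxyyxxxxx" → no match
G. "xx" → no match
H. "yyyx" → no match
Total matched: 1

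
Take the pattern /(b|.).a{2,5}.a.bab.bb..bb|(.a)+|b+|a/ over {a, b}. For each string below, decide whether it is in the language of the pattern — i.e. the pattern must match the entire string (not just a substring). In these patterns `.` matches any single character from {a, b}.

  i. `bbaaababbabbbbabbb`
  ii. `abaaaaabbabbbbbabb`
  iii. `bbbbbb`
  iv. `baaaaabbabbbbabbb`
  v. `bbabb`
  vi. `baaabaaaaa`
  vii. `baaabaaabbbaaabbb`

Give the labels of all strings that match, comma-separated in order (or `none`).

i → match
ii → match
iii → match
iv → match
v → no match
vi → match
vii → no match

i, ii, iii, iv, vi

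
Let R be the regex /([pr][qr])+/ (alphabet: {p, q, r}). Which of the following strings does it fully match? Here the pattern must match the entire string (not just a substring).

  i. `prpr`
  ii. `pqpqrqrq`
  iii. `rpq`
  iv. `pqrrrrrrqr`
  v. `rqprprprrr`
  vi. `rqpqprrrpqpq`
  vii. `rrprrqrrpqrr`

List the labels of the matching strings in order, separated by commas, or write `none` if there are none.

i, ii, v, vi, vii

i → match
ii → match
iii → no match
iv → no match
v → match
vi → match
vii → match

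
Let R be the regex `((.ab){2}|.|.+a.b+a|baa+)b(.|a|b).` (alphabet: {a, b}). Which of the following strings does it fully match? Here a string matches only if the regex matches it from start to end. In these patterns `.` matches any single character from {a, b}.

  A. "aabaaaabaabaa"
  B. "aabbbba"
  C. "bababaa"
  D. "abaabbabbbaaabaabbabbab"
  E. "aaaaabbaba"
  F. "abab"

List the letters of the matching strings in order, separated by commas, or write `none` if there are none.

A → no match
B → no match
C → no match
D → no match
E → no match
F → match

F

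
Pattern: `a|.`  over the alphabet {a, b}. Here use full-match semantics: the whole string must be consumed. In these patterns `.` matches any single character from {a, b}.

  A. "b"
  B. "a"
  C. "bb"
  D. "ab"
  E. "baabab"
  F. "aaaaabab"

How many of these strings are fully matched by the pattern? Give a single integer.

A → match
B → match
C → no match
D → no match
E → no match
F → no match
Total matched: 2

2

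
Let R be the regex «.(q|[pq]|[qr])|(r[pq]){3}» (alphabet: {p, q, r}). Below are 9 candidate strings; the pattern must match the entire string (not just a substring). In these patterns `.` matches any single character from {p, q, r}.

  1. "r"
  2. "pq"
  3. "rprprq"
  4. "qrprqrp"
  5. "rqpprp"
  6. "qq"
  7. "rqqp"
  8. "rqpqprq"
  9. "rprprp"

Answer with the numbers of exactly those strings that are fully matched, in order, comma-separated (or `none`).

1 → no match
2 → match
3 → match
4 → no match
5 → no match
6 → match
7 → no match
8 → no match
9 → match

2, 3, 6, 9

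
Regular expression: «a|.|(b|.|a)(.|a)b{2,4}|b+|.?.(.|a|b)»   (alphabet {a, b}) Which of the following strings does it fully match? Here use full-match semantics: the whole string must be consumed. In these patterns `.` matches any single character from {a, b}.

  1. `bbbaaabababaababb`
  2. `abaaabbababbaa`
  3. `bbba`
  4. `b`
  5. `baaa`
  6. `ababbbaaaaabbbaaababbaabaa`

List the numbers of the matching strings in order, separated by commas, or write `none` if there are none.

1 → no match
2 → no match
3. `bbba` → no match
4. `b` → match
5. `baaa` → no match
6 → no match

4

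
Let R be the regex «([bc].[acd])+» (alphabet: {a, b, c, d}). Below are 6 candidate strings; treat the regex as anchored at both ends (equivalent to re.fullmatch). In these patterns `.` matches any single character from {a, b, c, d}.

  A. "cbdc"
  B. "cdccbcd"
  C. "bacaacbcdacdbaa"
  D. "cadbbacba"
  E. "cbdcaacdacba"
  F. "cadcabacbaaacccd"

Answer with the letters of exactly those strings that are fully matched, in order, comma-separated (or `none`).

D, E

A → no match
B → no match
C → no match
D → match
E → match
F → no match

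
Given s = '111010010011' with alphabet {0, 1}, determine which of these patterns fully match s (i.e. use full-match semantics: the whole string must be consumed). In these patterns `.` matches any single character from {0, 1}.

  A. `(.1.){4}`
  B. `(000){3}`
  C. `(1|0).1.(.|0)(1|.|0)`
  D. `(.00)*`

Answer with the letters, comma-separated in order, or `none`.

A

A → match
B → no match — must start with '000'
C → no match
D → no match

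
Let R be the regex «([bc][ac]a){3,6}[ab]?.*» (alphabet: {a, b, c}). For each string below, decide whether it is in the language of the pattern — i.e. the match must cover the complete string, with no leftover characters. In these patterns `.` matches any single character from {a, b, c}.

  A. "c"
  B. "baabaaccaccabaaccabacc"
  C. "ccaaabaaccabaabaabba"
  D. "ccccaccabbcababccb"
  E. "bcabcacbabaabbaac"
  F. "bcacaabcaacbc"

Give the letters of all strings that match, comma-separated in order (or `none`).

B, F

A → no match
B → match
C → no match
D → no match
E → no match
F → match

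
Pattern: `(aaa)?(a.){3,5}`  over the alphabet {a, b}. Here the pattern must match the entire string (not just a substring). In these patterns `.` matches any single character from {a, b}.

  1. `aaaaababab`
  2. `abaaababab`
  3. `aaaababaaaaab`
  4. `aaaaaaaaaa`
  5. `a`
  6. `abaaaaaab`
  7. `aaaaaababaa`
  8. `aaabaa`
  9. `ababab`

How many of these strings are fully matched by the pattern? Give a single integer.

1 → match
2 → match
3 → match
4 → match
5 → no match
6 → no match
7 → match
8 → match
9 → match
Total matched: 7

7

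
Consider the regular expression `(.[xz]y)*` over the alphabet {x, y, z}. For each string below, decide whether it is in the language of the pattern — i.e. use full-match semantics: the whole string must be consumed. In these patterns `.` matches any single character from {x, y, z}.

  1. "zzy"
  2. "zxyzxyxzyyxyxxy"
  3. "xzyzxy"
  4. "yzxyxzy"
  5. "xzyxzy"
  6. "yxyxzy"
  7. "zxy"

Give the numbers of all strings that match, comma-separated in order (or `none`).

1, 2, 3, 5, 6, 7

1 → match
2 → match
3 → match
4 → no match
5 → match
6 → match
7 → match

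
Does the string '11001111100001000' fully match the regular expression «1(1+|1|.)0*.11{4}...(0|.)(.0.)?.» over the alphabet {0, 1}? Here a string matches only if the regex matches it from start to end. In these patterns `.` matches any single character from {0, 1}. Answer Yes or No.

Yes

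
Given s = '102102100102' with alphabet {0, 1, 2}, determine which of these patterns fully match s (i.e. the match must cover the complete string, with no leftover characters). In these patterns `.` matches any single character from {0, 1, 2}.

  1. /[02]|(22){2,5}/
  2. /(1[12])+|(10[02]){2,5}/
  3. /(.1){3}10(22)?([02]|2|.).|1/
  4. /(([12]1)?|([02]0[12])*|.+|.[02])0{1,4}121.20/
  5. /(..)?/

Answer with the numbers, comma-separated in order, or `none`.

1 → no match
2 → match
3 → no match
4 → no match — must end with '20'
5 → no match

2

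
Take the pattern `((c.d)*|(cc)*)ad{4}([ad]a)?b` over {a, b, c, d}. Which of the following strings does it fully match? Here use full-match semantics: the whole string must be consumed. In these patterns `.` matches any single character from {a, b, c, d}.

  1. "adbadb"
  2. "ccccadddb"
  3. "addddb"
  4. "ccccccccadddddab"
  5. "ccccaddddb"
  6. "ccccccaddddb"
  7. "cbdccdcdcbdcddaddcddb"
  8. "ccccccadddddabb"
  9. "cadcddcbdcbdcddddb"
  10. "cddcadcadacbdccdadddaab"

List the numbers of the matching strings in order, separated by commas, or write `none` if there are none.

3, 4, 5, 6

1 → no match
2 → no match
3 → match
4 → match
5 → match
6 → match
7 → no match
8 → no match
9 → no match
10 → no match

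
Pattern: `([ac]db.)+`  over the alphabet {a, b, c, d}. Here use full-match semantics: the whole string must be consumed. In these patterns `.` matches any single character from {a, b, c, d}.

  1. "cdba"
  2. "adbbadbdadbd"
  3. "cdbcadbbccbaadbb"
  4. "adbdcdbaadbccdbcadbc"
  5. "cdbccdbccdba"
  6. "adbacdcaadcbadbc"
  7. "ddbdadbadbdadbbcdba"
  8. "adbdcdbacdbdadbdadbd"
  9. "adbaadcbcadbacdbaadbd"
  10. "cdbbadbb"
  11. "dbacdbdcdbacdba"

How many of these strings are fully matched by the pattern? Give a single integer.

6

1 → match
2 → match
3 → no match
4 → match
5 → match
6 → no match
7 → no match
8 → match
9 → no match
10 → match
11 → no match
Total matched: 6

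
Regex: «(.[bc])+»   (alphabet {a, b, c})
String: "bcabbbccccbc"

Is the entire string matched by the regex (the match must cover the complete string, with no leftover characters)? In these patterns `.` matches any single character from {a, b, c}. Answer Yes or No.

Yes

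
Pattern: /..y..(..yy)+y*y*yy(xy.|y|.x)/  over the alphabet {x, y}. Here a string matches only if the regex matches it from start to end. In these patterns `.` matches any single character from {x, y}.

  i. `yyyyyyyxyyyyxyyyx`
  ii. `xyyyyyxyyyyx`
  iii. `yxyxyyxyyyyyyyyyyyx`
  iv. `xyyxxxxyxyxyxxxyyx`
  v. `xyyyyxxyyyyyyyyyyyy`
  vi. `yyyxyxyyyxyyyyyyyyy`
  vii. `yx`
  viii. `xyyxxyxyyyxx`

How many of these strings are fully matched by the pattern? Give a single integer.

i → no match
ii. `xyyyyyxyyyyx` → no match
iii → match
iv → no match
v → match
vi → match
vii. `yx` → no match
viii. `xyyxxyxyyyxx` → no match
Total matched: 3

3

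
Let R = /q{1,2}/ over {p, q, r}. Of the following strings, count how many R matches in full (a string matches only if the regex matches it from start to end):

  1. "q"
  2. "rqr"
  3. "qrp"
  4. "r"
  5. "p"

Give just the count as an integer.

1 → match
2 → no match — must start with "q"
3 → no match — must end with "q"
4 → no match — must start with "q"
5 → no match — must start with "q"
Total matched: 1

1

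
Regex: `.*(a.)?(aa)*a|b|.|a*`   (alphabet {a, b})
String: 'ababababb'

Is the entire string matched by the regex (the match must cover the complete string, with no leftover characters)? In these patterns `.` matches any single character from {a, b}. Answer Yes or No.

No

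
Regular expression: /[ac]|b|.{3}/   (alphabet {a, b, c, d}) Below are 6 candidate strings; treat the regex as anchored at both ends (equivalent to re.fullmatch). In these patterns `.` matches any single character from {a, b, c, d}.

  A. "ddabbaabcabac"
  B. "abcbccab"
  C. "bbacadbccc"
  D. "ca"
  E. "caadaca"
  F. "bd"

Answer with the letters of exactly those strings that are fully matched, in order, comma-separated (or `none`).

A → no match
B → no match
C → no match
D → no match
E → no match
F → no match

none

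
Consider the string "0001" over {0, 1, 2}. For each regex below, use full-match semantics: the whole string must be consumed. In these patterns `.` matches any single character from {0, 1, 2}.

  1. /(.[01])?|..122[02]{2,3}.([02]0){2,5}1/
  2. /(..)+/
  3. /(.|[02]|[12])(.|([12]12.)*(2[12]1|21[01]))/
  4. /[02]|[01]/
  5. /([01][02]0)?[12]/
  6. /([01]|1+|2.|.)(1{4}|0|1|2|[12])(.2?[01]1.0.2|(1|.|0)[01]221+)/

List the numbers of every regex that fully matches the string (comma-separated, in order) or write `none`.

2, 5

1 → no match
2 → match
3 → no match
4 → no match
5 → match
6 → no match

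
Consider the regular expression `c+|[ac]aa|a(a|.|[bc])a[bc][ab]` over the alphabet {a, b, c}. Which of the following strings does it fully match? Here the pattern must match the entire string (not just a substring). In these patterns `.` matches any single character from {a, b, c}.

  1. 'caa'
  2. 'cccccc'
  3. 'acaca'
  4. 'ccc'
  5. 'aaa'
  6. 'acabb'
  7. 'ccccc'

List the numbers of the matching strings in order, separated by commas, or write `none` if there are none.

1. 'caa' → match
2. 'cccccc' → match
3. 'acaca' → match
4. 'ccc' → match
5. 'aaa' → match
6. 'acabb' → match
7. 'ccccc' → match

1, 2, 3, 4, 5, 6, 7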